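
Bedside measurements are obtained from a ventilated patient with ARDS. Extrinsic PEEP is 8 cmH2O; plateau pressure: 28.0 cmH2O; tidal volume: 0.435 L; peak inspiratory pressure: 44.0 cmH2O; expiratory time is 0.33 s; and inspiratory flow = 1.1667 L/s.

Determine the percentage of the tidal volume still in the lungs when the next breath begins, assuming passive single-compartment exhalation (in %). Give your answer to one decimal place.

R = (PIP − Pplat)/V̇ = (44.0 − 28.0) / 1.1667 = 16.0/1.1667 = 13.714 cmH2O·s/L.
C = Vt/(Pplat − PEEP) = 435.0 / (28.0 − 8) = 435.0/20.0 = 21.75 mL/cmH2O.
τ = R × C = 13.714 × 0.02175 L/cmH2O = 0.2983 s.
Fraction remaining at end-expiration = e^(−Te/τ) = e^(−0.33/0.2983) = 0.3308 → 33.08%.

33.1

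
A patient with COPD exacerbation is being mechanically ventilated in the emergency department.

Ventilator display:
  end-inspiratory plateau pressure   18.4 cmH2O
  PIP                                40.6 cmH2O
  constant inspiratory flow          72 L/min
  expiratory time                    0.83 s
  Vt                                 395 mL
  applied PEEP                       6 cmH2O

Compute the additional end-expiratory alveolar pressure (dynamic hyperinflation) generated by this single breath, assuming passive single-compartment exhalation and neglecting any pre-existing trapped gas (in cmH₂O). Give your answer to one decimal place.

3.0

Flow: 72 L/min ÷ 60 = 1.2 L/s.
R = (PIP − Pplat)/V̇ = (40.6 − 18.4) / 1.2 = 22.2/1.2 = 18.5 cmH2O·s/L.
C = Vt/(Pplat − PEEP) = 395.0 / (18.4 − 6) = 395.0/12.4 = 31.855 mL/cmH2O.
τ = R × C = 18.5 × 0.03186 L/cmH2O = 0.5894 s.
Fraction remaining = e^(−Te/τ) = e^(−0.83/0.5894) = 0.2446; trapped volume = 395.0 × 0.2446 = 96.617 mL.
Additional alveolar pressure from trapping ≈ V_trapped / C = 96.617 / 31.855 = 3.033 cmH2O.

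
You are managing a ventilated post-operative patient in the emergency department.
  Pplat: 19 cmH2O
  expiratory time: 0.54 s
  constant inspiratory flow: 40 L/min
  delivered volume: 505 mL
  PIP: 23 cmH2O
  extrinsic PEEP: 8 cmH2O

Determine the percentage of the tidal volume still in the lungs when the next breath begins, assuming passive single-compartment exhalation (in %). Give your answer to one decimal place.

14.1

Flow: 40 L/min ÷ 60 = 0.6667 L/s.
R = (PIP − Pplat)/V̇ = (23 − 19) / 0.6667 = 4.0/0.6667 = 6.0 cmH2O·s/L.
C = Vt/(Pplat − PEEP) = 505.0 / (19 − 8) = 505.0/11.0 = 45.909 mL/cmH2O.
τ = R × C = 6.0 × 0.04591 L/cmH2O = 0.2755 s.
Fraction remaining at end-expiration = e^(−Te/τ) = e^(−0.54/0.2755) = 0.1408 → 14.08%.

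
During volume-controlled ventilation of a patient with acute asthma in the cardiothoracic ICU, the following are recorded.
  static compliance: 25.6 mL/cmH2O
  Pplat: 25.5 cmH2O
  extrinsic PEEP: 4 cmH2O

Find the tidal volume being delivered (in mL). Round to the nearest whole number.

Vt = Cstat × (Pplat − PEEP) = 25.6 × (25.5 − 4) = 25.6 × 21.5 = 550.4 mL.

550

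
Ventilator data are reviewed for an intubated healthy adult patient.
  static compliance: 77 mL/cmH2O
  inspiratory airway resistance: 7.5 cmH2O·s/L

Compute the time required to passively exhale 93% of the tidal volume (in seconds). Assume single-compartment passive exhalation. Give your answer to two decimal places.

1.54

τ = R × C = 7.5 × 77 mL/cmH2O = 7.5 × 0.077 L/cmH2O = 0.5775 s.
Exhaled fraction f = 1 − e^(−t/τ) → t = −τ·ln(1 − f) = −0.5775·ln(0.07) = 1.536 s.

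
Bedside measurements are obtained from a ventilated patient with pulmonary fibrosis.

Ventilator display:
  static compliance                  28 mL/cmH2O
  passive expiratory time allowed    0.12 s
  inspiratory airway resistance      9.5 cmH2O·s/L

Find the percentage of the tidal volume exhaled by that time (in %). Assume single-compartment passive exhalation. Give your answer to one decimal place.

τ = R × C = 9.5 × 28 mL/cmH2O = 9.5 × 0.028 L/cmH2O = 0.266 s.
Passive exhalation: V(t)/V₀ = e^(−t/τ) = e^(−0.12/0.266) = 0.6369.
Fraction exhaled = 1 − 0.6369 = 0.3631 → 36.31%.

36.3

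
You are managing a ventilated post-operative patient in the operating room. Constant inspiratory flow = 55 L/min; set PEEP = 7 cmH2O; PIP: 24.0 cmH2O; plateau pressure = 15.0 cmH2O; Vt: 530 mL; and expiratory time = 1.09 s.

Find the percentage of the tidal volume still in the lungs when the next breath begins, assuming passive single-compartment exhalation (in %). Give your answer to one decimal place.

Flow: 55 L/min ÷ 60 = 0.9167 L/s.
R = (PIP − Pplat)/V̇ = (24.0 − 15.0) / 0.9167 = 9.0/0.9167 = 9.818 cmH2O·s/L.
C = Vt/(Pplat − PEEP) = 530.0 / (15.0 − 7) = 530.0/8.0 = 66.25 mL/cmH2O.
τ = R × C = 9.818 × 0.06625 L/cmH2O = 0.6504 s.
Fraction remaining at end-expiration = e^(−Te/τ) = e^(−1.09/0.6504) = 0.1871 → 18.71%.

18.7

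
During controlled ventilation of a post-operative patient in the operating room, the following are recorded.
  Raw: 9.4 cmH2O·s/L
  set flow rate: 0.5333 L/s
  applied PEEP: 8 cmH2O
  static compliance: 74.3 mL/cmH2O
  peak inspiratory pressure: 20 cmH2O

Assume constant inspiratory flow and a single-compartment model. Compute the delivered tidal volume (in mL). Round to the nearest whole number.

Equation of motion (constant flow): PIP = Vt/C + R·V̇ + PEEP.
Vt/C = PIP − R·V̇ − PEEP = 20 − 5.013 − 8 = 6.987 cmH2O.
Vt = C × 6.987 = 74.3 × 6.987 = 519.13 mL.

519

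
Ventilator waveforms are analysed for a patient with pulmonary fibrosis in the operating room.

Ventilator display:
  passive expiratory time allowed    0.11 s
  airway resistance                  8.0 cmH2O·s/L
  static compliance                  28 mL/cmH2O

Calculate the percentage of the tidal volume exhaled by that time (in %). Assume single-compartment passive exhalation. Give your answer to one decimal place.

τ = R × C = 8.0 × 28 mL/cmH2O = 8.0 × 0.028 L/cmH2O = 0.224 s.
Passive exhalation: V(t)/V₀ = e^(−t/τ) = e^(−0.11/0.224) = 0.612.
Fraction exhaled = 1 − 0.612 = 0.388 → 38.8%.

38.8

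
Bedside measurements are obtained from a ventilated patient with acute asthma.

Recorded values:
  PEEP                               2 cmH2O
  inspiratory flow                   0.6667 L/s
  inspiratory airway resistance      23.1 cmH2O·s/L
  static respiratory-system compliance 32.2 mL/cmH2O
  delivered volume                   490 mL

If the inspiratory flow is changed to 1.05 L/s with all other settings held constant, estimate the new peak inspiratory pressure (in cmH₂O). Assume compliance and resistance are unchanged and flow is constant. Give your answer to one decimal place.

PIP = Vt/C + R·V̇ + PEEP (constant-flow equation of motion).
Only the resistive term changes: ΔPIP = R × ΔV̇ = 23.1 × (1.05 − 0.6667) = 23.1 × 0.3833 = 8.854 cmH2O.
Original PIP = 490/32.2 + 23.1×0.6667 + 2 = 32.618 cmH2O; new PIP = 32.618 + (8.854) = 41.472 cmH2O.

41.5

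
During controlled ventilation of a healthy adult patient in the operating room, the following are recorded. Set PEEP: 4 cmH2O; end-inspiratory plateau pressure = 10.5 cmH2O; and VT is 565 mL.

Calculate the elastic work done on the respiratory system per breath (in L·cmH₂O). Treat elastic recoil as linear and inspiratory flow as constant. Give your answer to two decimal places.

1.84

Elastic work ≈ ½ × (Pplat − PEEP) × Vt = 0.5 × (10.5 − 4) × 0.565 L = 0.5 × 6.5 × 0.565 = 1.836 L·cmH2O.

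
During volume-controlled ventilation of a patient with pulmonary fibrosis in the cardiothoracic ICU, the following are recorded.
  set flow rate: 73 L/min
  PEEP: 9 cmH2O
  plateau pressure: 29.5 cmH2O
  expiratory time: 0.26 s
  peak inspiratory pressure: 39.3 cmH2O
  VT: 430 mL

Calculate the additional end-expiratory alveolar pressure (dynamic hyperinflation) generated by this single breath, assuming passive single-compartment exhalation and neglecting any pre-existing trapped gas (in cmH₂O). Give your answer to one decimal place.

Flow: 73 L/min ÷ 60 = 1.2167 L/s.
R = (PIP − Pplat)/V̇ = (39.3 − 29.5) / 1.2167 = 9.8/1.2167 = 8.055 cmH2O·s/L.
C = Vt/(Pplat − PEEP) = 430.0 / (29.5 − 9) = 430.0/20.5 = 20.976 mL/cmH2O.
τ = R × C = 8.055 × 0.02098 L/cmH2O = 0.169 s.
Fraction remaining = e^(−Te/τ) = e^(−0.26/0.169) = 0.2147; trapped volume = 430.0 × 0.2147 = 92.321 mL.
Additional alveolar pressure from trapping ≈ V_trapped / C = 92.321 / 20.976 = 4.401 cmH2O.

4.4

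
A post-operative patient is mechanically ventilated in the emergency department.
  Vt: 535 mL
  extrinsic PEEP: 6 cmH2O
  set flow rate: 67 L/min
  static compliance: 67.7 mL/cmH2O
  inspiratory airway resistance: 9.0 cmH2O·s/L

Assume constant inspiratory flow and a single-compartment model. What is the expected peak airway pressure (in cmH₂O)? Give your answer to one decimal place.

Flow: 67 L/min ÷ 60 = 1.1167 L/s.
Equation of motion (constant flow): PIP = Vt/C + R·V̇ + PEEP.
PIP = 535/67.7 + 9.0×1.1167 + 6 = 7.903 + 10.05 + 6 = 23.953 cmH2O.

24.0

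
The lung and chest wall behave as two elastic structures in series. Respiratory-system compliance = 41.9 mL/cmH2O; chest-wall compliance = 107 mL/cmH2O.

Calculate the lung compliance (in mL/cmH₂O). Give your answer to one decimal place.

1/CL = 1/Crs − 1/Ccw.
1/CL = 1/41.9 − 1/107 = 0.01452.
CL = 68.871 mL/cmH2O.

68.9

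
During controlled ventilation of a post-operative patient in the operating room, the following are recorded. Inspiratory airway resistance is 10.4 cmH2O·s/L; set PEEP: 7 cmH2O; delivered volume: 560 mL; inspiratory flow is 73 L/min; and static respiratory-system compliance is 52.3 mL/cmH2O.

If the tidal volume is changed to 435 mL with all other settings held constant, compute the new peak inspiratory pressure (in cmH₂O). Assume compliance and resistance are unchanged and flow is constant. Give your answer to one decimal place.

28.0

Flow: 73 L/min ÷ 60 = 1.2167 L/s.
PIP = Vt/C + R·V̇ + PEEP (constant-flow equation of motion).
Only the elastic term changes: ΔPIP = ΔVt / C = (435 − 560) / 52.3 = -2.39 cmH2O.
Original PIP = 560/52.3 + 10.4×1.2167 + 7 = 30.361 cmH2O; new PIP = 30.361 + (-2.39) = 27.971 cmH2O.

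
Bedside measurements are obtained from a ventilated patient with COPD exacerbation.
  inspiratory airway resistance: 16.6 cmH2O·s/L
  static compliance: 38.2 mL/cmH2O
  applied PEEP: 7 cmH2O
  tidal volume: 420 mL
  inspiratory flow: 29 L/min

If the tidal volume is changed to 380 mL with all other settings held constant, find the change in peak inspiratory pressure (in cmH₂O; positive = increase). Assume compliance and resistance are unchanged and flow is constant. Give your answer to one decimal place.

PIP = Vt/C + R·V̇ + PEEP (constant-flow equation of motion).
Only the elastic term changes: ΔPIP = ΔVt / C = (380 − 420) / 38.2 = -1.047 cmH2O.

-1.0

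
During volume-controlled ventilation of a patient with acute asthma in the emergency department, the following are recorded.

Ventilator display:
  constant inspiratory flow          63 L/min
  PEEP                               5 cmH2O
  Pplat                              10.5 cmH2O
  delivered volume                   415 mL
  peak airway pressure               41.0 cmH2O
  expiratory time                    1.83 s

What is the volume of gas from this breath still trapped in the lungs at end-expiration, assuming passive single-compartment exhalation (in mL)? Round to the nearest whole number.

Flow: 63 L/min ÷ 60 = 1.05 L/s.
R = (PIP − Pplat)/V̇ = (41.0 − 10.5) / 1.05 = 30.5/1.05 = 29.048 cmH2O·s/L.
C = Vt/(Pplat − PEEP) = 415.0 / (10.5 − 5) = 415.0/5.5 = 75.455 mL/cmH2O.
τ = R × C = 29.048 × 0.07546 L/cmH2O = 2.192 s.
Fraction remaining = e^(−Te/τ) = e^(−1.83/2.192) = 0.4339.
Trapped volume = 415.0 × 0.4339 = 180.07 mL.

180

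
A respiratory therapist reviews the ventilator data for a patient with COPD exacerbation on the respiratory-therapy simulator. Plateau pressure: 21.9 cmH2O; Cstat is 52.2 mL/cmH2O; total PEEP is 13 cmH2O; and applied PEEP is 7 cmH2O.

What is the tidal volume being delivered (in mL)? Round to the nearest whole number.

465

End-expiratory occlusion gives total PEEP = 13 cmH2O (intrinsic PEEP = 13 − 7 = 6). Use total PEEP for the elastic gradient.
Vt = Cstat × (Pplat − PEEPtotal) = 52.2 × (21.9 − 13) = 52.2 × 8.9 = 464.58 mL.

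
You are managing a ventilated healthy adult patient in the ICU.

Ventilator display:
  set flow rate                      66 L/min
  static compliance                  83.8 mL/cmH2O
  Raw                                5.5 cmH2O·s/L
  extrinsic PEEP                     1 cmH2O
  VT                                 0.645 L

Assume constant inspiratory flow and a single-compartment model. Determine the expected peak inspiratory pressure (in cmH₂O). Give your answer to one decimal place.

Flow: 66 L/min ÷ 60 = 1.1 L/s.
Equation of motion (constant flow): PIP = Vt/C + R·V̇ + PEEP.
PIP = 645/83.8 + 5.5×1.1 + 1 = 7.697 + 6.05 + 1 = 14.747 cmH2O.

14.7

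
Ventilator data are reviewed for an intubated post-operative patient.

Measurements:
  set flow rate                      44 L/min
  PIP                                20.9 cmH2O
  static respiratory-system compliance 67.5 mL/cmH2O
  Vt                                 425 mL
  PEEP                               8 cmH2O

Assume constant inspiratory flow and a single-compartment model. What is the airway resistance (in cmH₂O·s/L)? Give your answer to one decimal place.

9.0

Flow: 44 L/min ÷ 60 = 0.7333 L/s.
Equation of motion (constant flow): PIP = Vt/C + R·V̇ + PEEP.
R·V̇ = PIP − Vt/C − PEEP = 20.9 − 425/67.5 − 8 = 20.9 − 6.296 − 8 = 6.604 cmH2O.
R = 6.604 / 0.7333 = 9.006 cmH2O·s/L.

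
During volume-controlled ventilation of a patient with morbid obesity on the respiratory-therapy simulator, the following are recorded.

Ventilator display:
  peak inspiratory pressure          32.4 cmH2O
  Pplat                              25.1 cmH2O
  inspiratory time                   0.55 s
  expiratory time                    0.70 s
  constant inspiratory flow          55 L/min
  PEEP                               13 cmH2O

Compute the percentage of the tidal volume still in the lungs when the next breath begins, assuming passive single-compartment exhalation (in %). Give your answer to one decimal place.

Flow: 55 L/min ÷ 60 = 0.9167 L/s.
Vt = flow × Ti = 0.9167 L/s × 0.55 s × 1000 mL/L = 504.19 mL.
R = (PIP − Pplat)/V̇ = (32.4 − 25.1) / 0.9167 = 7.3/0.9167 = 7.963 cmH2O·s/L.
C = Vt/(Pplat − PEEP) = 504.19 / (25.1 − 13) = 504.19/12.1 = 41.669 mL/cmH2O.
τ = R × C = 7.963 × 0.04167 L/cmH2O = 0.3318 s.
Fraction remaining at end-expiration = e^(−Te/τ) = e^(−0.70/0.3318) = 0.1213 → 12.13%.

12.1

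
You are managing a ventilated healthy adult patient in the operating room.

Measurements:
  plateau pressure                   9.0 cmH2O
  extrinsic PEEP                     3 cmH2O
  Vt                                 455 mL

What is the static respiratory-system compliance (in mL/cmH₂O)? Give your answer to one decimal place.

75.8

Cstat = Vt / (Pplat − PEEP) = 455 / (9.0 − 3) = 455 / 6.0 = 75.833 mL/cmH2O.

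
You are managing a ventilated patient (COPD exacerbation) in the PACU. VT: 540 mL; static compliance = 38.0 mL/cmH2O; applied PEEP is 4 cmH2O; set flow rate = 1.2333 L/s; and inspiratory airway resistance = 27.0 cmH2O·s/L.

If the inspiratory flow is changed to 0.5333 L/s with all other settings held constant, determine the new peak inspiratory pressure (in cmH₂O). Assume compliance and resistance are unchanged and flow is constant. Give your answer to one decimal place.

PIP = Vt/C + R·V̇ + PEEP (constant-flow equation of motion).
Only the resistive term changes: ΔPIP = R × ΔV̇ = 27.0 × (0.5333 − 1.2333) = 27.0 × -0.7 = -18.9 cmH2O.
Original PIP = 540/38.0 + 27.0×1.2333 + 4 = 51.51 cmH2O; new PIP = 51.51 + (-18.9) = 32.61 cmH2O.

32.6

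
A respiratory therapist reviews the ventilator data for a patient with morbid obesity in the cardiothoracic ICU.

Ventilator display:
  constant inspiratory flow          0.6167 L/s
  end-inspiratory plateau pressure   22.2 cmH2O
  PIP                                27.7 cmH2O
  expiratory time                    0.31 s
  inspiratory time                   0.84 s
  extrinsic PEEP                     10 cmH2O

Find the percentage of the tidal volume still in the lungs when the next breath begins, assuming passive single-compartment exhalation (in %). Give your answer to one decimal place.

Vt = flow × Ti = 0.6167 L/s × 0.84 s × 1000 mL/L = 518.03 mL.
R = (PIP − Pplat)/V̇ = (27.7 − 22.2) / 0.6167 = 5.5/0.6167 = 8.918 cmH2O·s/L.
C = Vt/(Pplat − PEEP) = 518.03 / (22.2 − 10) = 518.03/12.2 = 42.461 mL/cmH2O.
τ = R × C = 8.918 × 0.04246 L/cmH2O = 0.3787 s.
Fraction remaining at end-expiration = e^(−Te/τ) = e^(−0.31/0.3787) = 0.4411 → 44.11%.

44.1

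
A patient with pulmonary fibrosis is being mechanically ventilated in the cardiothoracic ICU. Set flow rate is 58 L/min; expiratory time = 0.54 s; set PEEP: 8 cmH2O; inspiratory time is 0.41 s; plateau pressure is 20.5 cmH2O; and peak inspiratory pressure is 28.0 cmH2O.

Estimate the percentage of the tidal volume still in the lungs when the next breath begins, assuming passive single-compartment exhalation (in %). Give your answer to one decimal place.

Flow: 58 L/min ÷ 60 = 0.9667 L/s.
Vt = flow × Ti = 0.9667 L/s × 0.41 s × 1000 mL/L = 396.35 mL.
R = (PIP − Pplat)/V̇ = (28.0 − 20.5) / 0.9667 = 7.5/0.9667 = 7.758 cmH2O·s/L.
C = Vt/(Pplat − PEEP) = 396.35 / (20.5 − 8) = 396.35/12.5 = 31.708 mL/cmH2O.
τ = R × C = 7.758 × 0.03171 L/cmH2O = 0.246 s.
Fraction remaining at end-expiration = e^(−Te/τ) = e^(−0.54/0.246) = 0.1113 → 11.13%.

11.1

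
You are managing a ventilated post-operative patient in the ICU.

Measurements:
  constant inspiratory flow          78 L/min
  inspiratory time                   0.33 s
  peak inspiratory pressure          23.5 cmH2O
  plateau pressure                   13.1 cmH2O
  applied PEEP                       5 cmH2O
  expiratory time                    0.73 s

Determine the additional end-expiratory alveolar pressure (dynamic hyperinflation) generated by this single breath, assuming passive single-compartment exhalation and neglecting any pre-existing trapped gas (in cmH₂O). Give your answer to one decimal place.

Flow: 78 L/min ÷ 60 = 1.3 L/s.
Vt = flow × Ti = 1.3 L/s × 0.33 s × 1000 mL/L = 429.0 mL.
R = (PIP − Pplat)/V̇ = (23.5 − 13.1) / 1.3 = 10.4/1.3 = 8.0 cmH2O·s/L.
C = Vt/(Pplat − PEEP) = 429.0 / (13.1 − 5) = 429.0/8.1 = 52.963 mL/cmH2O.
τ = R × C = 8.0 × 0.05296 L/cmH2O = 0.4237 s.
Fraction remaining = e^(−Te/τ) = e^(−0.73/0.4237) = 0.1785; trapped volume = 429.0 × 0.1785 = 76.577 mL.
Additional alveolar pressure from trapping ≈ V_trapped / C = 76.577 / 52.963 = 1.446 cmH2O.

1.4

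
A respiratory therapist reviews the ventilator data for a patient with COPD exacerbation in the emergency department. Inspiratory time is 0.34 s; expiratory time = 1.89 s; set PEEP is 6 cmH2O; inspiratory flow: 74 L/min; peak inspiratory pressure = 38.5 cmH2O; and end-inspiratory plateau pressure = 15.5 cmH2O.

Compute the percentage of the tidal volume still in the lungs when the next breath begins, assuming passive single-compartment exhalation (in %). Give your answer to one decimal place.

Flow: 74 L/min ÷ 60 = 1.2333 L/s.
Vt = flow × Ti = 1.2333 L/s × 0.34 s × 1000 mL/L = 419.32 mL.
R = (PIP − Pplat)/V̇ = (38.5 − 15.5) / 1.2333 = 23.0/1.2333 = 18.649 cmH2O·s/L.
C = Vt/(Pplat − PEEP) = 419.32 / (15.5 − 6) = 419.32/9.5 = 44.139 mL/cmH2O.
τ = R × C = 18.649 × 0.04414 L/cmH2O = 0.8232 s.
Fraction remaining at end-expiration = e^(−Te/τ) = e^(−1.89/0.8232) = 0.1007 → 10.07%.

10.1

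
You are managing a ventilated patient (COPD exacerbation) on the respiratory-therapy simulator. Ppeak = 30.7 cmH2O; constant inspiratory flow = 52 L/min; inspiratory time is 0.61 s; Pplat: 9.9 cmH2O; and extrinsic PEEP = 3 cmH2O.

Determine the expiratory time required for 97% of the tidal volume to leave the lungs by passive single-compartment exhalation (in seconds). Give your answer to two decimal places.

6.45

Flow: 52 L/min ÷ 60 = 0.8667 L/s.
Vt = flow × Ti = 0.8667 L/s × 0.61 s × 1000 mL/L = 528.69 mL.
R = (PIP − Pplat)/V̇ = (30.7 − 9.9) / 0.8667 = 20.8/0.8667 = 23.999 cmH2O·s/L.
C = Vt/(Pplat − PEEP) = 528.69 / (9.9 − 3) = 528.69/6.9 = 76.622 mL/cmH2O.
τ = R × C = 23.999 × 0.07662 L/cmH2O = 1.839 s.
t = −τ·ln(1 − 0.97) = −1.839·ln(0.03) = 6.449 s.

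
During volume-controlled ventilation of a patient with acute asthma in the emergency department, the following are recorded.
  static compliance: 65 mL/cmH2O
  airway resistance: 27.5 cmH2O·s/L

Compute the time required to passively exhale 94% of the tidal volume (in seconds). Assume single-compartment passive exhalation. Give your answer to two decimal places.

τ = R × C = 27.5 × 65 mL/cmH2O = 27.5 × 0.065 L/cmH2O = 1.788 s.
Exhaled fraction f = 1 − e^(−t/τ) → t = −τ·ln(1 − f) = −1.788·ln(0.06) = 5.03 s.

5.03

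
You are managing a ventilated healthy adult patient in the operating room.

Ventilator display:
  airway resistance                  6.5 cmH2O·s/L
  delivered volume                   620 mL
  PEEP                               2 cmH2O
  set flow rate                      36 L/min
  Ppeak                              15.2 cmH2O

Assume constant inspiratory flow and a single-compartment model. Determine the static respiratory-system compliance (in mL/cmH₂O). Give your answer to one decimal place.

66.7

Flow: 36 L/min ÷ 60 = 0.6 L/s.
Equation of motion (constant flow): PIP = Vt/C + R·V̇ + PEEP.
Vt/C = PIP − R·V̇ − PEEP = 15.2 − 6.5×0.6 − 2 = 15.2 − 3.9 − 2 = 9.3 cmH2O.
C = Vt / 9.3 = 620 / 9.3 = 66.667 mL/cmH2O.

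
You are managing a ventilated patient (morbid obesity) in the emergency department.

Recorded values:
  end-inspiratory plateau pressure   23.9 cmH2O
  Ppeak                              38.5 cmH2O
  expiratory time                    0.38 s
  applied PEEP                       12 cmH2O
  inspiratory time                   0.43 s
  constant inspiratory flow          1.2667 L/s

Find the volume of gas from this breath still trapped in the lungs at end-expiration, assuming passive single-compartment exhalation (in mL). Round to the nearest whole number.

Vt = flow × Ti = 1.2667 L/s × 0.43 s × 1000 mL/L = 544.68 mL.
R = (PIP − Pplat)/V̇ = (38.5 − 23.9) / 1.2667 = 14.6/1.2667 = 11.526 cmH2O·s/L.
C = Vt/(Pplat − PEEP) = 544.68 / (23.9 − 12) = 544.68/11.9 = 45.771 mL/cmH2O.
τ = R × C = 11.526 × 0.04577 L/cmH2O = 0.5275 s.
Fraction remaining = e^(−Te/τ) = e^(−0.38/0.5275) = 0.4866.
Trapped volume = 544.68 × 0.4866 = 265.04 mL.

265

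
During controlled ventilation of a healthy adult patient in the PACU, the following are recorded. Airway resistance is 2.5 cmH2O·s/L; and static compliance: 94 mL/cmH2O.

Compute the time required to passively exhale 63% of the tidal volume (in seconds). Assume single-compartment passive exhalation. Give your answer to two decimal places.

0.23

τ = R × C = 2.5 × 94 mL/cmH2O = 2.5 × 0.094 L/cmH2O = 0.235 s.
Exhaled fraction f = 1 − e^(−t/τ) → t = −τ·ln(1 − f) = −0.235·ln(0.37) = 0.2336 s.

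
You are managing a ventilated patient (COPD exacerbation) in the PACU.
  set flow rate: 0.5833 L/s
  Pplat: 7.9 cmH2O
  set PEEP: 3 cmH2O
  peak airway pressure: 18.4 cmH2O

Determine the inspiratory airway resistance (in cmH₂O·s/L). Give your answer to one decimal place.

18.0

Raw = (PIP − Pplat) / flow = (18.4 − 7.9) / 0.5833 = 10.5 / 0.5833 = 18.001 cmH2O·s/L.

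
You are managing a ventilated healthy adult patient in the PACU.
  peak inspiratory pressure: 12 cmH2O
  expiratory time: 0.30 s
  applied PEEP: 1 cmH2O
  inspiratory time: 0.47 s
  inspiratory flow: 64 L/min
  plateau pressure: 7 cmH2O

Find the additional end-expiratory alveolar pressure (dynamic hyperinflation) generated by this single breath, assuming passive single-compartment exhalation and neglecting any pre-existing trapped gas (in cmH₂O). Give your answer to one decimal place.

Flow: 64 L/min ÷ 60 = 1.0667 L/s.
Vt = flow × Ti = 1.0667 L/s × 0.47 s × 1000 mL/L = 501.35 mL.
R = (PIP − Pplat)/V̇ = (12 − 7) / 1.0667 = 5.0/1.0667 = 4.687 cmH2O·s/L.
C = Vt/(Pplat − PEEP) = 501.35 / (7 − 1) = 501.35/6.0 = 83.558 mL/cmH2O.
τ = R × C = 4.687 × 0.08356 L/cmH2O = 0.3916 s.
Fraction remaining = e^(−Te/τ) = e^(−0.30/0.3916) = 0.4648; trapped volume = 501.35 × 0.4648 = 233.03 mL.
Additional alveolar pressure from trapping ≈ V_trapped / C = 233.03 / 83.558 = 2.789 cmH2O.

2.8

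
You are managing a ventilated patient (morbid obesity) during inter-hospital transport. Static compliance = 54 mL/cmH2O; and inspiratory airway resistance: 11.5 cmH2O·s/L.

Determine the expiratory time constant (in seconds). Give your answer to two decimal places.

0.62

τ = R × C = 11.5 × 54 mL/cmH2O = 11.5 × 0.054 L/cmH2O = 0.621 s.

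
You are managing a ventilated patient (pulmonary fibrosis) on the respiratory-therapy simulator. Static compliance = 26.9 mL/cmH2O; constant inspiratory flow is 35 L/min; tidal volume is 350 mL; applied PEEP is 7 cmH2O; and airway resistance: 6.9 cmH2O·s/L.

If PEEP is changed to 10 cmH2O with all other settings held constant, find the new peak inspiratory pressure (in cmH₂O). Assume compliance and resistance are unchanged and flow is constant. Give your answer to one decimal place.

27.0

Flow: 35 L/min ÷ 60 = 0.5833 L/s.
PIP = Vt/C + R·V̇ + PEEP (constant-flow equation of motion).
Only the baseline term changes: ΔPIP = ΔPEEP = 10 − 7 = 3.0 cmH2O.
Original PIP = 350/26.9 + 6.9×0.5833 + 7 = 24.036 cmH2O; new PIP = 24.036 + (3.0) = 27.036 cmH2O.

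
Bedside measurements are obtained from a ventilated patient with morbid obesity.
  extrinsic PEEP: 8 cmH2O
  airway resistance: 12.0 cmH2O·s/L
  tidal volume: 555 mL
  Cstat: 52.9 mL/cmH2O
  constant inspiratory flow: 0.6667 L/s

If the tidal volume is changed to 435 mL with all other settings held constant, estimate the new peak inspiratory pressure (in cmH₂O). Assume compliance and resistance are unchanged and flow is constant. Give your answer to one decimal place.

PIP = Vt/C + R·V̇ + PEEP (constant-flow equation of motion).
Only the elastic term changes: ΔPIP = ΔVt / C = (435 − 555) / 52.9 = -2.268 cmH2O.
Original PIP = 555/52.9 + 12.0×0.6667 + 8 = 26.492 cmH2O; new PIP = 26.492 + (-2.268) = 24.224 cmH2O.

24.2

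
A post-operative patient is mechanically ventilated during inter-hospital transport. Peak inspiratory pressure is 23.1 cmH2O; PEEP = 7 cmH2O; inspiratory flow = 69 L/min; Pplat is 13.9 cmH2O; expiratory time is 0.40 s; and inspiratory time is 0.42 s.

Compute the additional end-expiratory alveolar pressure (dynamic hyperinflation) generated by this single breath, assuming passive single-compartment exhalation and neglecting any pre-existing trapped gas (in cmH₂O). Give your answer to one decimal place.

3.4

Flow: 69 L/min ÷ 60 = 1.15 L/s.
Vt = flow × Ti = 1.15 L/s × 0.42 s × 1000 mL/L = 483.0 mL.
R = (PIP − Pplat)/V̇ = (23.1 − 13.9) / 1.15 = 9.2/1.15 = 8.0 cmH2O·s/L.
C = Vt/(Pplat − PEEP) = 483.0 / (13.9 − 7) = 483.0/6.9 = 70.0 mL/cmH2O.
τ = R × C = 8.0 × 0.07 L/cmH2O = 0.56 s.
Fraction remaining = e^(−Te/τ) = e^(−0.40/0.56) = 0.4895; trapped volume = 483.0 × 0.4895 = 236.43 mL.
Additional alveolar pressure from trapping ≈ V_trapped / C = 236.43 / 70.0 = 3.378 cmH2O.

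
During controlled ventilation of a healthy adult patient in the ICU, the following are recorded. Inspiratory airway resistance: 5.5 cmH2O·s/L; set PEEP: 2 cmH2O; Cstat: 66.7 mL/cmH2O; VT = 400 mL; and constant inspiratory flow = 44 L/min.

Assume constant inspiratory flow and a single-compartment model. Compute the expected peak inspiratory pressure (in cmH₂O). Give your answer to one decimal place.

Flow: 44 L/min ÷ 60 = 0.7333 L/s.
Equation of motion (constant flow): PIP = Vt/C + R·V̇ + PEEP.
PIP = 400/66.7 + 5.5×0.7333 + 2 = 5.997 + 4.033 + 2 = 12.03 cmH2O.

12.0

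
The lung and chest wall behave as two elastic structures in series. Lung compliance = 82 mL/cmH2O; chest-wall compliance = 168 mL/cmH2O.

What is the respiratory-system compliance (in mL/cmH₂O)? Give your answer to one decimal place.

55.1

Lung and chest wall are elastances in series: 1/Crs = 1/CL + 1/Ccw.
1/Crs = 1/82 + 1/168 = 0.01815.
Crs = 55.096 mL/cmH2O.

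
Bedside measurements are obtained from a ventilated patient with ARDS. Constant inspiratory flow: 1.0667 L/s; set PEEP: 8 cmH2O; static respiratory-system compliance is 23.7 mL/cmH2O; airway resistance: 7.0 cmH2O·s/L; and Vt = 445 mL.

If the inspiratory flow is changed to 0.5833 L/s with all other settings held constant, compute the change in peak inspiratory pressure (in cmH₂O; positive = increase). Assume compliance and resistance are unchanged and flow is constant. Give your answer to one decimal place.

-3.4

PIP = Vt/C + R·V̇ + PEEP (constant-flow equation of motion).
Only the resistive term changes: ΔPIP = R × ΔV̇ = 7.0 × (0.5833 − 1.0667) = 7.0 × -0.4834 = -3.384 cmH2O.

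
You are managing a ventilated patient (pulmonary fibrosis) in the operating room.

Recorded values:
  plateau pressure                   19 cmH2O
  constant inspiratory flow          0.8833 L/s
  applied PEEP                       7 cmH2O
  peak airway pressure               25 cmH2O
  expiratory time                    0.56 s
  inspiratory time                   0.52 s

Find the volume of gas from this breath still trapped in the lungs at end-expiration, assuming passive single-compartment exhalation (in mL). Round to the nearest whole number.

53

Vt = flow × Ti = 0.8833 L/s × 0.52 s × 1000 mL/L = 459.32 mL.
R = (PIP − Pplat)/V̇ = (25 − 19) / 0.8833 = 6.0/0.8833 = 6.793 cmH2O·s/L.
C = Vt/(Pplat − PEEP) = 459.32 / (19 − 7) = 459.32/12.0 = 38.277 mL/cmH2O.
τ = R × C = 6.793 × 0.03828 L/cmH2O = 0.26 s.
Fraction remaining = e^(−Te/τ) = e^(−0.56/0.26) = 0.116.
Trapped volume = 459.32 × 0.116 = 53.281 mL.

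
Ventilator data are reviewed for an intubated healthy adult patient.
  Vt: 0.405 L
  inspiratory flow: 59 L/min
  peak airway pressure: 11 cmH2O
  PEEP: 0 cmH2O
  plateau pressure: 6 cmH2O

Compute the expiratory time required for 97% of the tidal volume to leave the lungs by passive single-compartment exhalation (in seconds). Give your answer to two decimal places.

1.20

Flow: 59 L/min ÷ 60 = 0.9833 L/s.
R = (PIP − Pplat)/V̇ = (11 − 6) / 0.9833 = 5.0/0.9833 = 5.085 cmH2O·s/L.
C = Vt/(Pplat − PEEP) = 405.0 / (6 − 0) = 405.0/6.0 = 67.5 mL/cmH2O.
τ = R × C = 5.085 × 0.0675 L/cmH2O = 0.3432 s.
t = −τ·ln(1 − 0.97) = −0.3432·ln(0.03) = 1.203 s.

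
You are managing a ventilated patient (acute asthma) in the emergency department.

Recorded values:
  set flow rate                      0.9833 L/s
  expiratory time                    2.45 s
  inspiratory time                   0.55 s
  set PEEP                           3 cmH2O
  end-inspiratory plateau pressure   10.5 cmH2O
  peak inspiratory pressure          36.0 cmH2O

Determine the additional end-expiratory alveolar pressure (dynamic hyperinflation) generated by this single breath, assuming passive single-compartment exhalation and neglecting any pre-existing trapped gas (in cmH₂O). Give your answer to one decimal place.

Vt = flow × Ti = 0.9833 L/s × 0.55 s × 1000 mL/L = 540.82 mL.
R = (PIP − Pplat)/V̇ = (36.0 − 10.5) / 0.9833 = 25.5/0.9833 = 25.933 cmH2O·s/L.
C = Vt/(Pplat − PEEP) = 540.82 / (10.5 − 3) = 540.82/7.5 = 72.109 mL/cmH2O.
τ = R × C = 25.933 × 0.07211 L/cmH2O = 1.87 s.
Fraction remaining = e^(−Te/τ) = e^(−2.45/1.87) = 0.2698; trapped volume = 540.82 × 0.2698 = 145.91 mL.
Additional alveolar pressure from trapping ≈ V_trapped / C = 145.91 / 72.109 = 2.023 cmH2O.

2.0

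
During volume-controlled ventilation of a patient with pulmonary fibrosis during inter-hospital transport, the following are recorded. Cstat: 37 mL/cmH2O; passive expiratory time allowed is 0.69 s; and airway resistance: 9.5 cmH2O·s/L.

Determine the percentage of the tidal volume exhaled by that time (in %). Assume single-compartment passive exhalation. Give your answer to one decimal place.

86.0

τ = R × C = 9.5 × 37 mL/cmH2O = 9.5 × 0.037 L/cmH2O = 0.3515 s.
Passive exhalation: V(t)/V₀ = e^(−t/τ) = e^(−0.69/0.3515) = 0.1404.
Fraction exhaled = 1 − 0.1404 = 0.8596 → 85.96%.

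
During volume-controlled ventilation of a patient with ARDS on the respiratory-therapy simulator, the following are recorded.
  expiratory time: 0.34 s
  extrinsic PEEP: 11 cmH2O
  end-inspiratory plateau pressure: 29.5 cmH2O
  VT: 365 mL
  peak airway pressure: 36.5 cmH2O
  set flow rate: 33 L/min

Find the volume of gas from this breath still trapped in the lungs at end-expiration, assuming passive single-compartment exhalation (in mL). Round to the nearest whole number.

Flow: 33 L/min ÷ 60 = 0.55 L/s.
R = (PIP − Pplat)/V̇ = (36.5 − 29.5) / 0.55 = 7.0/0.55 = 12.727 cmH2O·s/L.
C = Vt/(Pplat − PEEP) = 365.0 / (29.5 − 11) = 365.0/18.5 = 19.73 mL/cmH2O.
τ = R × C = 12.727 × 0.01973 L/cmH2O = 0.2511 s.
Fraction remaining = e^(−Te/τ) = e^(−0.34/0.2511) = 0.2582.
Trapped volume = 365.0 × 0.2582 = 94.243 mL.

94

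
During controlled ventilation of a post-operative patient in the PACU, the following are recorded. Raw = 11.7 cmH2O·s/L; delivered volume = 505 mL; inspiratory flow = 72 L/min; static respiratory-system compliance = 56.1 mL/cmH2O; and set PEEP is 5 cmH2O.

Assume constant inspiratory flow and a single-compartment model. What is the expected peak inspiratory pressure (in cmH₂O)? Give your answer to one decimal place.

Flow: 72 L/min ÷ 60 = 1.2 L/s.
Equation of motion (constant flow): PIP = Vt/C + R·V̇ + PEEP.
PIP = 505/56.1 + 11.7×1.2 + 5 = 9.002 + 14.04 + 5 = 28.042 cmH2O.

28.0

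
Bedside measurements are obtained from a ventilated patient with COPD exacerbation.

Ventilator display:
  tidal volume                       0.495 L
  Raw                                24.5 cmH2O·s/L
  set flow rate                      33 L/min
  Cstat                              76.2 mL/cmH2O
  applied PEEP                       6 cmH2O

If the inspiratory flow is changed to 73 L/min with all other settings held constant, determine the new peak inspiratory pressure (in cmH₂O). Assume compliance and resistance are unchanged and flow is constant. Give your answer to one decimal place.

42.3

Flow: 33 L/min ÷ 60 = 0.55 L/s.
New flow: 73 L/min ÷ 60 = 1.2167 L/s.
PIP = Vt/C + R·V̇ + PEEP (constant-flow equation of motion).
Only the resistive term changes: ΔPIP = R × ΔV̇ = 24.5 × (1.2167 − 0.55) = 24.5 × 0.6667 = 16.334 cmH2O.
Original PIP = 495/76.2 + 24.5×0.55 + 6 = 25.971 cmH2O; new PIP = 25.971 + (16.334) = 42.305 cmH2O.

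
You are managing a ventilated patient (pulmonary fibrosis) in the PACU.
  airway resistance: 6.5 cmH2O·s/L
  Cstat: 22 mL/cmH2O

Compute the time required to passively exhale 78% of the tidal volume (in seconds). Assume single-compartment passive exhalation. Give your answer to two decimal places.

τ = R × C = 6.5 × 22 mL/cmH2O = 6.5 × 0.022 L/cmH2O = 0.143 s.
Exhaled fraction f = 1 − e^(−t/τ) → t = −τ·ln(1 − f) = −0.143·ln(0.22) = 0.2165 s.

0.22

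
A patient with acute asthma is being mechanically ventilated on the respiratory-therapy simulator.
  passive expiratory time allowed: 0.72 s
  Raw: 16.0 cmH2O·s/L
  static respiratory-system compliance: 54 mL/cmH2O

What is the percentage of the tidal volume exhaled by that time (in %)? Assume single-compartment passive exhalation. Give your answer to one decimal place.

56.5

τ = R × C = 16.0 × 54 mL/cmH2O = 16.0 × 0.054 L/cmH2O = 0.864 s.
Passive exhalation: V(t)/V₀ = e^(−t/τ) = e^(−0.72/0.864) = 0.4346.
Fraction exhaled = 1 − 0.4346 = 0.5654 → 56.54%.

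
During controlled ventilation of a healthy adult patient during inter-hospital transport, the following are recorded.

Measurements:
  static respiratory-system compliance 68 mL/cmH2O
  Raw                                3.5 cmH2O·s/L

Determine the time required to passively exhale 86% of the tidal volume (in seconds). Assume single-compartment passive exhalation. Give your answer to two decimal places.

τ = R × C = 3.5 × 68 mL/cmH2O = 3.5 × 0.068 L/cmH2O = 0.238 s.
Exhaled fraction f = 1 − e^(−t/τ) → t = −τ·ln(1 − f) = −0.238·ln(0.14) = 0.4679 s.

0.47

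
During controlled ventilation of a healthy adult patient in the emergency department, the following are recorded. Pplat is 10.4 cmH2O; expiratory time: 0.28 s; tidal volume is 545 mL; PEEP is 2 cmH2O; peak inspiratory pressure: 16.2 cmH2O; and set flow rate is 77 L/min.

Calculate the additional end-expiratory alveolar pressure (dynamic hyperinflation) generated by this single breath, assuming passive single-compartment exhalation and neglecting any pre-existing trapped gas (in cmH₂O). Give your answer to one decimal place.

3.2

Flow: 77 L/min ÷ 60 = 1.2833 L/s.
R = (PIP − Pplat)/V̇ = (16.2 − 10.4) / 1.2833 = 5.8/1.2833 = 4.52 cmH2O·s/L.
C = Vt/(Pplat − PEEP) = 545.0 / (10.4 − 2) = 545.0/8.4 = 64.881 mL/cmH2O.
τ = R × C = 4.52 × 0.06488 L/cmH2O = 0.2933 s.
Fraction remaining = e^(−Te/τ) = e^(−0.28/0.2933) = 0.3849; trapped volume = 545.0 × 0.3849 = 209.77 mL.
Additional alveolar pressure from trapping ≈ V_trapped / C = 209.77 / 64.881 = 3.233 cmH2O.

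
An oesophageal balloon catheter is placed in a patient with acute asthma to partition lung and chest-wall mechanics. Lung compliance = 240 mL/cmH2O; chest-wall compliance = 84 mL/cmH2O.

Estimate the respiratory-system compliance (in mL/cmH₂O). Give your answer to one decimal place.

62.2

Lung and chest wall are elastances in series: 1/Crs = 1/CL + 1/Ccw.
1/Crs = 1/240 + 1/84 = 0.01607.
Crs = 62.228 mL/cmH2O.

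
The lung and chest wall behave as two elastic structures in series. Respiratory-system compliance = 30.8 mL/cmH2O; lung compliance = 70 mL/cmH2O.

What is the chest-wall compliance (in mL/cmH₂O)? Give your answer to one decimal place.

1/Ccw = 1/Crs − 1/CL.
1/Ccw = 1/30.8 − 1/70 = 0.01818.
Ccw = 55.006 mL/cmH2O.

55.0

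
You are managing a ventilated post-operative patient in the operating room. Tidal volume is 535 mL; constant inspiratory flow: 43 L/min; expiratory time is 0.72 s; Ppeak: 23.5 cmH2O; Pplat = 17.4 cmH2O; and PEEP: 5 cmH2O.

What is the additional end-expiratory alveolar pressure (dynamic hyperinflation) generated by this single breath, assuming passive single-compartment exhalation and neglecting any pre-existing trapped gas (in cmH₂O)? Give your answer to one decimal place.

1.7

Flow: 43 L/min ÷ 60 = 0.7167 L/s.
R = (PIP − Pplat)/V̇ = (23.5 − 17.4) / 0.7167 = 6.1/0.7167 = 8.511 cmH2O·s/L.
C = Vt/(Pplat − PEEP) = 535.0 / (17.4 − 5) = 535.0/12.4 = 43.145 mL/cmH2O.
τ = R × C = 8.511 × 0.04315 L/cmH2O = 0.3672 s.
Fraction remaining = e^(−Te/τ) = e^(−0.72/0.3672) = 0.1407; trapped volume = 535.0 × 0.1407 = 75.275 mL.
Additional alveolar pressure from trapping ≈ V_trapped / C = 75.275 / 43.145 = 1.745 cmH2O.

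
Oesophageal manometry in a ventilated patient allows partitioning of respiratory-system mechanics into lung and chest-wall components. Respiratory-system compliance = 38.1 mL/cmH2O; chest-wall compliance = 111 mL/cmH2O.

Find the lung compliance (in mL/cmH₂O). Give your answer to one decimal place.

1/CL = 1/Crs − 1/Ccw.
1/CL = 1/38.1 − 1/111 = 0.01724.
CL = 58.005 mL/cmH2O.

58.0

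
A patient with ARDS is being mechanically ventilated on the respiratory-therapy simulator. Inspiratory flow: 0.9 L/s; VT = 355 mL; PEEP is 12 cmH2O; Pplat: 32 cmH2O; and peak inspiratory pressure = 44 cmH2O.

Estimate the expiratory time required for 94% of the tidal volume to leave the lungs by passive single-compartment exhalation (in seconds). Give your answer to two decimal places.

R = (PIP − Pplat)/V̇ = (44 − 32) / 0.9 = 12.0/0.9 = 13.333 cmH2O·s/L.
C = Vt/(Pplat − PEEP) = 355.0 / (32 − 12) = 355.0/20.0 = 17.75 mL/cmH2O.
τ = R × C = 13.333 × 0.01775 L/cmH2O = 0.2367 s.
t = −τ·ln(1 − 0.94) = −0.2367·ln(0.06) = 0.6659 s.

0.67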